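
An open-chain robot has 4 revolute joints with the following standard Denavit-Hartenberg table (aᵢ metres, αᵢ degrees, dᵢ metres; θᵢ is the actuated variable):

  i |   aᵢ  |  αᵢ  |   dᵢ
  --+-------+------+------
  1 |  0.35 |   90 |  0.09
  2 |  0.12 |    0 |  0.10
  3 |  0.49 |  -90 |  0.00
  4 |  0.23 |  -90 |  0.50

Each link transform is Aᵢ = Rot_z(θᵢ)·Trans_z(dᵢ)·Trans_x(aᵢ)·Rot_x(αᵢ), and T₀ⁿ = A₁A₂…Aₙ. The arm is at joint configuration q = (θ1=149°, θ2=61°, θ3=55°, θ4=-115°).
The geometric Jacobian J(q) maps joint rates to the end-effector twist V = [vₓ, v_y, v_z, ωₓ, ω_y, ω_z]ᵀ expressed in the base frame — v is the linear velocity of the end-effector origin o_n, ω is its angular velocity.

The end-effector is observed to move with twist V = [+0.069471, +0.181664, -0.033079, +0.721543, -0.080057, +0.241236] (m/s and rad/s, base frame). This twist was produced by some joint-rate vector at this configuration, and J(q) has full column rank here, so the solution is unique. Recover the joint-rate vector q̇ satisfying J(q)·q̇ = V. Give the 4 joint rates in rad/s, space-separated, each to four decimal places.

0.5630 0.3050 -0.0020 0.7340

o_n = [0.3418, 0.1545, 0.3288]
J₁: ẑ×o_n = [-0.1545, 0.3418, 0.0000], ω = ẑ
J2: z=[0.5150, 0.8572, 0.0000] o=[-0.3000, 0.1803, 0.0900] → [0.2047, -0.1230, -0.5634, 0.5150, 0.8572, 0.0000]
J3: z=[0.5150, 0.8572, 0.0000] o=[-0.2984, 0.2959, 0.1950] → [0.1147, -0.0689, -0.6216, 0.5150, 0.8572, 0.0000]
J4: z=[0.7704, -0.4629, -0.4384] o=[-0.1143, 0.1853, 0.6354] → [0.1284, 0.0363, 0.1874, 0.7704, -0.4629, -0.4384]
q̇ = J⁺·V = [0.5630, 0.3050, -0.0020, 0.7340]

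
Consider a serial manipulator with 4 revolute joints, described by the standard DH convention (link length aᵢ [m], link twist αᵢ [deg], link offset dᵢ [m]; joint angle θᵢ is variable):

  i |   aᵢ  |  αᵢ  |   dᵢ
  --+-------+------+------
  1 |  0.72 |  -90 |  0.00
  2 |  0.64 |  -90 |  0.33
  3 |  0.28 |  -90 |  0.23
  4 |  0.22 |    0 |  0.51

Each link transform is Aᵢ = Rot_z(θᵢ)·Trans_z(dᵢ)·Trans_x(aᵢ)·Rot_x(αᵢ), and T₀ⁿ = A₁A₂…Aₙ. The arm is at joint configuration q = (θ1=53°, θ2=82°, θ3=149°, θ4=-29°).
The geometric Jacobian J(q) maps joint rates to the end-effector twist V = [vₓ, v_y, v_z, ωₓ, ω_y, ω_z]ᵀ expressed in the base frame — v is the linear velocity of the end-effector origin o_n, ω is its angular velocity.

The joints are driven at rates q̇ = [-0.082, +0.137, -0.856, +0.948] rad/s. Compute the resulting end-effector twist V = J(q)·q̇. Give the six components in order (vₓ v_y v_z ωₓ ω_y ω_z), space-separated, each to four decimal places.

0.6349 -0.2458 0.3217 -0.2891 1.1942 0.5206

o_n = [-0.1880, 0.6210, -0.0195]
J₁: ẑ×o_n = [-0.6210, -0.1880, 0.0000], ω = ẑ
J2: z=[-0.7986, 0.6018, 0.0000] o=[0.4333, 0.5750, 0.0000] → [-0.0117, -0.0156, 0.3372, -0.7986, 0.6018, 0.0000]
J3: z=[-0.5960, -0.7909, -0.1392] o=[0.2234, 0.8448, -0.6338] → [-0.5169, 0.4233, -0.1920, -0.5960, -0.7909, -0.1392]
J4: z=[-0.7277, 0.4586, 0.5100] o=[0.1814, 0.5494, -0.4281] → [0.1509, 0.1090, 0.1173, -0.7277, 0.4586, 0.5100]
V = J·q̇ = [0.6349, -0.2458, 0.3217, -0.2891, 1.1942, 0.5206]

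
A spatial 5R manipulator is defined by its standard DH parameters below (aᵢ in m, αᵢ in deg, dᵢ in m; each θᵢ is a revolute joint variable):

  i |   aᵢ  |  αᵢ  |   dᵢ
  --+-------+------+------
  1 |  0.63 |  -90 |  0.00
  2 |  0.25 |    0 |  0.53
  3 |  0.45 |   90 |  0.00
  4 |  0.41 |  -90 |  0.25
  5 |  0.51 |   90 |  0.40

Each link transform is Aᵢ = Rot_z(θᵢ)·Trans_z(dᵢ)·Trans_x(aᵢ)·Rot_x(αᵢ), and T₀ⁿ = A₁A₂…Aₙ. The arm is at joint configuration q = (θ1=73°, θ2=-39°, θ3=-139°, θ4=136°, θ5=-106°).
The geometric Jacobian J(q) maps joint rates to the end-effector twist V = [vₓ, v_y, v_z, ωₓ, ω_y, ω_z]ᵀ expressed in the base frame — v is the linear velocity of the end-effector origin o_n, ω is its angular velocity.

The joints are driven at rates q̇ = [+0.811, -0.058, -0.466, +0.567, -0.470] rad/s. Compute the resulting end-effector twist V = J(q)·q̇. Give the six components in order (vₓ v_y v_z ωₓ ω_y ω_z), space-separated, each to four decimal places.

-0.2827 -0.1119 0.0829 0.0766 -0.3853 0.2557

o_n = [-0.1709, 0.9098, -0.5832]
J₁: ẑ×o_n = [-0.9098, -0.1709, 0.0000], ω = ẑ
J2: z=[-0.9563, 0.2924, 0.0000] o=[0.1842, 0.6025, 0.0000] → [-0.1705, -0.5577, -0.1901, -0.9563, 0.2924, 0.0000]
J3: z=[-0.9563, 0.2924, 0.0000] o=[-0.2658, 0.9432, 0.1573] → [-0.2165, -0.7082, 0.0042, -0.9563, 0.2924, 0.0000]
J4: z=[-0.0102, -0.0334, -0.9994] o=[-0.3973, 0.5132, 0.1730] → [0.4217, -0.2340, 0.0035, -0.0102, -0.0334, -0.9994]
J5: z=[0.8909, 0.4536, -0.0242] o=[-0.5861, 0.8699, -0.0871] → [-0.2241, 0.4319, -0.1528, 0.8909, 0.4536, -0.0242]
V = J·q̇ = [-0.2827, -0.1119, 0.0829, 0.0766, -0.3853, 0.2557]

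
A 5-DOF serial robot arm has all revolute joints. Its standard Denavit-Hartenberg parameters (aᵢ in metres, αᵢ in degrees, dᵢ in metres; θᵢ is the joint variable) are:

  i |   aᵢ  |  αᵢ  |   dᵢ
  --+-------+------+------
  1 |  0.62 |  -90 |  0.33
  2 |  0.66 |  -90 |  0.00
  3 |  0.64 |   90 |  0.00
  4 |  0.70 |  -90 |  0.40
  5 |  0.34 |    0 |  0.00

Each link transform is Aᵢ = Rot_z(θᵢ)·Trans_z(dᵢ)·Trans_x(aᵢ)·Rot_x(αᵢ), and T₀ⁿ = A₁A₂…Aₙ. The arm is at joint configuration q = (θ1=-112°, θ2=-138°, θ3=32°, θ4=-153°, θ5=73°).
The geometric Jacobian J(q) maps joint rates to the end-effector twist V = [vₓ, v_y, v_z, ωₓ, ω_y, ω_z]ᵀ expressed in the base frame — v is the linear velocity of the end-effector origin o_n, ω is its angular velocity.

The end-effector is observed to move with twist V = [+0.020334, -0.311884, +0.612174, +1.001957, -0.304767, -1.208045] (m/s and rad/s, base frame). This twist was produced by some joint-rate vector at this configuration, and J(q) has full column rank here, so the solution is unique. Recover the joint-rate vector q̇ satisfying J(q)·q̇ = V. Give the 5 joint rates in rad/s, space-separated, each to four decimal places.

-0.9960 0.9740 -0.4130 0.0200 -0.2170

o_n = [0.1308, 0.0520, 0.4875]
J₁: ẑ×o_n = [-0.0520, 0.1308, 0.0000], ω = ẑ
J2: z=[0.9272, -0.3746, 0.0000] o=[-0.2323, -0.5749, 0.3300] → [-0.0590, -0.1460, 0.7172, 0.9272, -0.3746, 0.0000]
J3: z=[-0.2507, -0.6204, 0.7431] o=[-0.0485, -0.1201, 0.7716] → [0.0484, 0.0620, 0.0681, -0.2507, -0.6204, 0.7431]
J4: z=[0.9338, 0.0474, 0.3546] o=[-0.2119, 0.3809, 1.1348] → [0.0859, 0.7260, -0.3234, 0.9338, 0.0474, 0.3546]
J5: z=[0.1075, 0.9082, -0.4045] o=[0.4005, 0.1088, 0.6865] → [-0.2038, 0.1305, 0.2388, 0.1075, 0.9082, -0.4045]
q̇ = J⁺·V = [-0.9960, 0.9740, -0.4130, 0.0200, -0.2170]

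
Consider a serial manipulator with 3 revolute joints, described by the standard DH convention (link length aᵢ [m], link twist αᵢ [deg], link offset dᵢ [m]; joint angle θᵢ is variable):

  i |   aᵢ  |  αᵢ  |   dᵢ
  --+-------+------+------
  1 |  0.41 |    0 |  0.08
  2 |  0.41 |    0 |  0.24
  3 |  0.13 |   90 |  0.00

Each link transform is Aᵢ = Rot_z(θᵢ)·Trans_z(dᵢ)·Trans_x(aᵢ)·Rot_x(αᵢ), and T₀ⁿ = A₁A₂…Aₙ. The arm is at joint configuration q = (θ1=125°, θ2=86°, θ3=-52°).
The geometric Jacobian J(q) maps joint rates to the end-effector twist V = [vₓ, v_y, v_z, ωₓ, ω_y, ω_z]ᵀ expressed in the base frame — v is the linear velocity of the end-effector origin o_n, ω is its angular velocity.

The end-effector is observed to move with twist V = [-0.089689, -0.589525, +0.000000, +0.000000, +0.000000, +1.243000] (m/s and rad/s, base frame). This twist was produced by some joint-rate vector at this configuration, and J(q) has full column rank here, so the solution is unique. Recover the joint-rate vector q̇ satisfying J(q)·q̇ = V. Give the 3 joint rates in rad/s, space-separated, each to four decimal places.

o_n = [-0.7080, 0.1713, 0.3200]
J₁: ẑ×o_n = [-0.1713, -0.7080, 0.0000], ω = ẑ
J2: z=[0.0000, 0.0000, 1.0000] o=[-0.2352, 0.3359, 0.0800] → [0.1646, -0.4728, 0.0000, 0.0000, 0.0000, 1.0000]
J3: z=[0.0000, 0.0000, 1.0000] o=[-0.5866, 0.1247, 0.3200] → [-0.0466, -0.1214, 0.0000, 0.0000, 0.0000, 1.0000]
q̇ = J⁺·V = [0.6190, 0.2150, 0.4090]

0.6190 0.2150 0.4090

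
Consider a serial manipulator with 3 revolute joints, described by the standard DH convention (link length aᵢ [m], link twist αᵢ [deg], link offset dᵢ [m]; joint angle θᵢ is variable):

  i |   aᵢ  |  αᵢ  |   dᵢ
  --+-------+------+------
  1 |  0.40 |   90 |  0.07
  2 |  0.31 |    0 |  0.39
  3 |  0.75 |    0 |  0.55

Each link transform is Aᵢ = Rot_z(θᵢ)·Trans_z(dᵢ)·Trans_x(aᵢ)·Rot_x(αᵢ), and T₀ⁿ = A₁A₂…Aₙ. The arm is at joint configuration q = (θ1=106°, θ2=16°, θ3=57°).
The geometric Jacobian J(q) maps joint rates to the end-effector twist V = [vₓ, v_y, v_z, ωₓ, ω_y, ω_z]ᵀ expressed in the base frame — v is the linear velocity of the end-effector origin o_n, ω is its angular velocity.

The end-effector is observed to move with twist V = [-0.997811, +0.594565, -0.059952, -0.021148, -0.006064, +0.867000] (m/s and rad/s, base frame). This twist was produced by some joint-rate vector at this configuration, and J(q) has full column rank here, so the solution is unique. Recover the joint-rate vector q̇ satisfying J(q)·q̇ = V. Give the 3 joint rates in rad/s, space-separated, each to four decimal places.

0.8670 -0.1850 0.1630

o_n = [0.6508, 1.1408, 0.8727]
J₁: ẑ×o_n = [-1.1408, 0.6508, 0.0000], ω = ẑ
J2: z=[0.9613, 0.2756, 0.0000] o=[-0.1103, 0.3845, 0.0700] → [0.2212, -0.7716, 0.5173, 0.9613, 0.2756, 0.0000]
J3: z=[0.9613, 0.2756, 0.0000] o=[0.1825, 0.7785, 0.1554] → [0.1977, -0.6894, 0.2193, 0.9613, 0.2756, 0.0000]
q̇ = J⁺·V = [0.8670, -0.1850, 0.1630]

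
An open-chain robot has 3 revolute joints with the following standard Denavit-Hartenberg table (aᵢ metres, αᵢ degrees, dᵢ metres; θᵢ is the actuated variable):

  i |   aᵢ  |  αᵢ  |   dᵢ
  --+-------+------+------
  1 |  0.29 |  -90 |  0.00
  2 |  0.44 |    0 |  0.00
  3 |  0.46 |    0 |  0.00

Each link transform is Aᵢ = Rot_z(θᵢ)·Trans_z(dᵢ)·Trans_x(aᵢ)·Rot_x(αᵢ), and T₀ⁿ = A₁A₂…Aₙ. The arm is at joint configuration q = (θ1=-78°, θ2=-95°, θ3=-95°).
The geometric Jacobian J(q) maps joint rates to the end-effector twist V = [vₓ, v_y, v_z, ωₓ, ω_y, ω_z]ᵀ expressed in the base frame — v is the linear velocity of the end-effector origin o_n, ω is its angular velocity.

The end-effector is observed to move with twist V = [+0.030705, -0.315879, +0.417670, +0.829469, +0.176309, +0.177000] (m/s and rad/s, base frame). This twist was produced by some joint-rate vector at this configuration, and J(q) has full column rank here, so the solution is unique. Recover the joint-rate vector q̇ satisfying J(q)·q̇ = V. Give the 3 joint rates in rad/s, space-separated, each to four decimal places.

0.1770 0.8740 -0.0260

o_n = [-0.0419, 0.1970, 0.3584]
J₁: ẑ×o_n = [-0.1970, -0.0419, 0.0000], ω = ẑ
J2: z=[0.9781, 0.2079, 0.0000] o=[0.0603, -0.2837, 0.0000] → [0.0745, -0.3506, 0.4914, 0.9781, 0.2079, 0.0000]
J3: z=[0.9781, 0.2079, 0.0000] o=[0.0523, -0.2462, 0.4383] → [-0.0166, 0.0781, 0.4530, 0.9781, 0.2079, 0.0000]
q̇ = J⁺·V = [0.1770, 0.8740, -0.0260]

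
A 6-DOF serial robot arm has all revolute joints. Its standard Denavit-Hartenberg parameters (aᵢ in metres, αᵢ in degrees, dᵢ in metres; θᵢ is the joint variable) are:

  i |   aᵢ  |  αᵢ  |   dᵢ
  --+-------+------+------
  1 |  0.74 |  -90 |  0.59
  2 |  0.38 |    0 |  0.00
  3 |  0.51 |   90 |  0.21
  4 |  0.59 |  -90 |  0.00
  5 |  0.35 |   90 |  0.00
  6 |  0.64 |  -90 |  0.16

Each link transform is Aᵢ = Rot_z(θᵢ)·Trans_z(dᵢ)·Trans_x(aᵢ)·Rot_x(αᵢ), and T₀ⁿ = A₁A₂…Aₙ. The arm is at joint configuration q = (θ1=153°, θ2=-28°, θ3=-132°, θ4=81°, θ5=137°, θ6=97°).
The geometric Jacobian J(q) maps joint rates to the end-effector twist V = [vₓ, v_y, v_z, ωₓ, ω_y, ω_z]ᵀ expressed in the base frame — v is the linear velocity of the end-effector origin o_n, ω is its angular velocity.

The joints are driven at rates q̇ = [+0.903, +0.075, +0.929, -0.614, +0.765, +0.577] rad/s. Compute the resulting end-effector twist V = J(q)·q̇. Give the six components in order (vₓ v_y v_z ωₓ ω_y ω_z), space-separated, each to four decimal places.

0.1716 -1.7307 -0.3237 -1.5834 -0.8906 1.6391

o_n = [-1.4480, -0.1639, 1.0393]
J₁: ẑ×o_n = [0.1639, -1.4480, 0.0000], ω = ẑ
J2: z=[-0.4540, -0.8910, 0.0000] o=[-0.6593, 0.3360, 0.5900] → [-0.4003, 0.2040, -0.4758, -0.4540, -0.8910, 0.0000]
J3: z=[-0.4540, -0.8910, 0.0000] o=[-0.9583, 0.4883, 0.7684] → [-0.2414, 0.1230, -0.1403, -0.4540, -0.8910, 0.0000]
J4: z=[0.3047, -0.1553, -0.9397] o=[-0.6266, 0.0836, 0.9428] → [-0.2475, 0.7425, -0.2030, 0.3047, -0.1553, -0.9397]
J5: z=[-0.8980, 0.2820, -0.3378] o=[-0.8139, -0.4750, 0.9744] → [0.1234, 0.2725, -0.1006, -0.8980, 0.2820, -0.3378]
J6: z=[-0.4394, -0.5321, 0.7237] o=[-0.8054, -0.1956, 1.1850] → [0.0546, -0.5291, -0.3559, -0.4394, -0.5321, 0.7237]
V = J·q̇ = [0.1716, -1.7307, -0.3237, -1.5834, -0.8906, 1.6391]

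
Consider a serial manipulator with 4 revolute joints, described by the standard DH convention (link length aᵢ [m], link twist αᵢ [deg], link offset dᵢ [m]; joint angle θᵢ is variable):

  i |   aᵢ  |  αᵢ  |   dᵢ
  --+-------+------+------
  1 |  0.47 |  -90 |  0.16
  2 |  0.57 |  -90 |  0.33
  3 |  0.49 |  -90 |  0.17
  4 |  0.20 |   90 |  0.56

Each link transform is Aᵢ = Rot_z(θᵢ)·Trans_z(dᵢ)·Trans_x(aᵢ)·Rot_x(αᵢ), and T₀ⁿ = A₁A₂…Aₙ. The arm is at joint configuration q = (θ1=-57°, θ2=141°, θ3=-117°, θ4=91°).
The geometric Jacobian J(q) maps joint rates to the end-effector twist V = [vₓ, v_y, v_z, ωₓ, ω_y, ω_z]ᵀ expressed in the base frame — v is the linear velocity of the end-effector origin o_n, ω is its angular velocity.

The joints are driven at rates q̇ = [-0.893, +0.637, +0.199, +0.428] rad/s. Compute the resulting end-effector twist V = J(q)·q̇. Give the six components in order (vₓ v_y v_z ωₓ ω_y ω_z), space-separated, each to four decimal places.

o_n = [0.7608, 0.6971, -0.3970]
J₁: ẑ×o_n = [-0.6971, 0.7608, 0.0000], ω = ẑ
J2: z=[0.8387, 0.5446, 0.0000] o=[0.2560, -0.3942, 0.1600] → [-0.3034, 0.4672, 0.6402, 0.8387, 0.5446, 0.0000]
J3: z=[-0.3428, 0.5278, 0.7771] o=[0.2915, 0.1571, -0.1987] → [-0.5243, 0.2968, -0.4328, -0.3428, 0.5278, 0.7771]
J4: z=[0.0036, 0.8280, -0.5607] o=[0.6935, 0.3396, 0.0734] → [-0.1891, -0.0360, -0.0544, 0.0036, 0.8280, -0.5607]
V = J·q̇ = [0.2440, -0.3382, 0.2984, 0.4676, 0.8063, -0.9783]

0.2440 -0.3382 0.2984 0.4676 0.8063 -0.9783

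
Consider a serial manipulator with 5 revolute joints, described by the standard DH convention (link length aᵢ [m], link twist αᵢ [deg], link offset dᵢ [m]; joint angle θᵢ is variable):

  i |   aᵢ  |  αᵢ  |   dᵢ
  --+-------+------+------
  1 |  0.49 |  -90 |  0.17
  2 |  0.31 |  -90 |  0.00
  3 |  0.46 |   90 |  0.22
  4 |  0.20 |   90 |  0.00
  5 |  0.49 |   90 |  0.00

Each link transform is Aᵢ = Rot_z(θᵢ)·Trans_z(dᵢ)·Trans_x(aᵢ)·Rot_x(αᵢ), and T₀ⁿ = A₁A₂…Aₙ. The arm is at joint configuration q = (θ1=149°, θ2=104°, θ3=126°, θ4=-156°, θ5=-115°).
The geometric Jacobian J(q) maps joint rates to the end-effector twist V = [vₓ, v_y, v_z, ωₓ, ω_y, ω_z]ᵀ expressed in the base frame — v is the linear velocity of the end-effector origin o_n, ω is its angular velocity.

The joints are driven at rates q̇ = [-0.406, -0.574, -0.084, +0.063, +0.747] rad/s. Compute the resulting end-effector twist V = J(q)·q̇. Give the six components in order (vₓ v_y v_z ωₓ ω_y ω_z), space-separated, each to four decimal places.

0.0504 -0.1938 -0.1728 0.7334 -0.0146 -0.4840

o_n = [-0.2418, 0.2810, 0.5378]
J₁: ẑ×o_n = [-0.2810, -0.2418, 0.0000], ω = ẑ
J2: z=[-0.5150, -0.8572, 0.0000] o=[-0.4200, 0.2524, 0.1700] → [-0.3152, 0.1894, 0.1380, -0.5150, -0.8572, 0.0000]
J3: z=[0.8317, -0.4997, 0.2419] o=[-0.3557, 0.2137, -0.1308] → [-0.3504, -0.5285, 0.1129, 0.8317, -0.4997, 0.2419]
J4: z=[0.4705, 0.4030, -0.7850] o=[-0.0372, 0.4565, 0.1848] → [0.0045, -0.0054, -0.0001, 0.4705, 0.4030, -0.7850]
J5: z=[0.6399, -0.7684, -0.0110] o=[-0.1587, 0.3571, 0.0609] → [-0.3673, -0.3042, -0.1125, 0.6399, -0.7684, -0.0110]
V = J·q̇ = [0.0504, -0.1938, -0.1728, 0.7334, -0.0146, -0.4840]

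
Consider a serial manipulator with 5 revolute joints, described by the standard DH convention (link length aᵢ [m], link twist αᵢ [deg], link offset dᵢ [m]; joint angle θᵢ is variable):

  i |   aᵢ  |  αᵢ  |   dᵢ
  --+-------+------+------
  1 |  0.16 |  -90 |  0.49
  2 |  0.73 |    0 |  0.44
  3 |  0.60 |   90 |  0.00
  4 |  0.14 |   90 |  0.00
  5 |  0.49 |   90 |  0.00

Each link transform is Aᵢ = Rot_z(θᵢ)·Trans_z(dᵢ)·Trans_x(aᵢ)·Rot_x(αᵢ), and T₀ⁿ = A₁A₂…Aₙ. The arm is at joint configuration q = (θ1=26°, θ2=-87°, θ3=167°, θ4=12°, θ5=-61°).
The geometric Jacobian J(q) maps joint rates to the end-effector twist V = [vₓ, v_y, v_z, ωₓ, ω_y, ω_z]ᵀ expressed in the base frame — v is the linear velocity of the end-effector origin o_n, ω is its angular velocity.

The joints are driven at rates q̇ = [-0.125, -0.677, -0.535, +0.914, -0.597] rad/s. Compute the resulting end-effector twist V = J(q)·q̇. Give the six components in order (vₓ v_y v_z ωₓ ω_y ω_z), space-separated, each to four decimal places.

o_n = [-0.2772, 0.4417, 0.1900]
J₁: ẑ×o_n = [-0.4417, -0.2772, 0.0000], ω = ẑ
J2: z=[-0.4384, 0.8988, 0.0000] o=[0.1438, 0.0701, 0.4900] → [-0.2696, -0.1315, 0.2155, -0.4384, 0.8988, 0.0000]
J3: z=[-0.4384, 0.8988, 0.0000] o=[-0.0147, 0.4824, 1.2190] → [-0.9249, -0.4511, 0.2537, -0.4384, 0.8988, 0.0000]
J4: z=[0.8851, 0.4317, 0.1736] o=[0.0789, 0.5280, 0.6281] → [-0.1741, 0.3260, 0.0773, 0.8851, 0.4317, 0.1736]
J5: z=[0.4612, -0.8633, -0.2048] o=[0.0875, 0.5646, 0.4933] → [0.2366, 0.2146, -0.3716, 0.4612, -0.8633, -0.2048]
V = J·q̇ = [0.4321, 0.5348, 0.0108, 1.0650, -0.1793, 0.1560]

0.4321 0.5348 0.0108 1.0650 -0.1793 0.1560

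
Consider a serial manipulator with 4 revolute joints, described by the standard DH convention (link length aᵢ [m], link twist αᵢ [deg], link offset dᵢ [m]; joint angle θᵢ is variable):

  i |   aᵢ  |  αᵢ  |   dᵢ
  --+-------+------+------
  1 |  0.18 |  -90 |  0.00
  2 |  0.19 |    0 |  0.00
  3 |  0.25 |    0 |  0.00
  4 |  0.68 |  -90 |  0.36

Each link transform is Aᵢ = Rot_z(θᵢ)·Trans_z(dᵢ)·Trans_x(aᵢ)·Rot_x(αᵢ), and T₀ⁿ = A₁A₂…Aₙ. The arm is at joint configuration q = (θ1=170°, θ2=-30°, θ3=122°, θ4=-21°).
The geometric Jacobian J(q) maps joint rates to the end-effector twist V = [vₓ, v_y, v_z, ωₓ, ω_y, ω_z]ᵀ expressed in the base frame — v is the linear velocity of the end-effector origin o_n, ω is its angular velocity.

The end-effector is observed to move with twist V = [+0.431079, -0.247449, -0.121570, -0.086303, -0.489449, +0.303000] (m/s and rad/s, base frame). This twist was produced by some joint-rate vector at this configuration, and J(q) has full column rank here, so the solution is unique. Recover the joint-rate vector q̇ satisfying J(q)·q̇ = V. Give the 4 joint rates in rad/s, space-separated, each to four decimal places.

0.3030 0.0800 0.1060 0.3110

o_n = [-0.6113, -0.2578, -0.7978]
J₁: ẑ×o_n = [0.2578, -0.6113, 0.0000], ω = ẑ
J2: z=[-0.1736, -0.9848, 0.0000] o=[-0.1773, 0.0313, 0.0000] → [0.7857, -0.1385, -0.3772, -0.1736, -0.9848, 0.0000]
J3: z=[-0.1736, -0.9848, 0.0000] o=[-0.3393, 0.0598, 0.0950] → [0.8792, -0.1550, -0.2127, -0.1736, -0.9848, 0.0000]
J4: z=[-0.1736, -0.9848, 0.0000] o=[-0.3307, 0.0583, -0.1548] → [0.6332, -0.1116, -0.2214, -0.1736, -0.9848, 0.0000]
q̇ = J⁺·V = [0.3030, 0.0800, 0.1060, 0.3110]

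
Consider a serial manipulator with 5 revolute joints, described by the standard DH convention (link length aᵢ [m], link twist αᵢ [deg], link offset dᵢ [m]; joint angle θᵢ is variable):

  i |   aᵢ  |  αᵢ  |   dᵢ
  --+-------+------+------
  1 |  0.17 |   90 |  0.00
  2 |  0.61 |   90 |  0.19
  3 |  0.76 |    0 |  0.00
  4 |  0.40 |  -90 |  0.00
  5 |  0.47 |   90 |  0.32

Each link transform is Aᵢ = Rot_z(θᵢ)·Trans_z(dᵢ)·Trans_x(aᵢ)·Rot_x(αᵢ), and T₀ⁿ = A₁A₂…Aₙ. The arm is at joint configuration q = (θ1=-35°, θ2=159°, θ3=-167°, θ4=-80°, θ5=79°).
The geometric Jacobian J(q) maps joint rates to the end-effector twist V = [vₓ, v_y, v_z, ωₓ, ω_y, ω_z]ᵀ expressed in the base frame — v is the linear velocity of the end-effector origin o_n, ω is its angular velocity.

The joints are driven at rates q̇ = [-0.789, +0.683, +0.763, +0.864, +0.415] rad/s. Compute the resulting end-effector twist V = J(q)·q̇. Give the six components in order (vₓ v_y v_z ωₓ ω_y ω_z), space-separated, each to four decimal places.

0.9952 0.6144 0.1290 0.4710 -0.9656 0.5930

o_n = [0.2775, -0.6152, -0.6516]
J₁: ẑ×o_n = [0.6152, 0.2775, -0.0000], ω = ẑ
J2: z=[-0.5736, -0.8192, 0.0000] o=[0.1393, -0.0975, 0.0000] → [0.5338, -0.3738, 0.4101, -0.5736, -0.8192, 0.0000]
J3: z=[0.2936, -0.2056, 0.9336] o=[-0.4362, 0.0735, 0.2186] → [0.8218, 0.9218, -0.0555, 0.2936, -0.2056, 0.9336]
J4: z=[0.2936, -0.2056, 0.9336] o=[0.2282, -0.1830, -0.0468] → [0.5278, 0.2236, -0.1167, 0.2936, -0.2056, 0.9336]
J5: z=[0.9281, -0.1728, -0.3299] o=[0.1365, -0.5683, -0.1028] → [0.0794, 0.4628, -0.0191, 0.9281, -0.1728, -0.3299]
V = J·q̇ = [0.9952, 0.6144, 0.1290, 0.4710, -0.9656, 0.5930]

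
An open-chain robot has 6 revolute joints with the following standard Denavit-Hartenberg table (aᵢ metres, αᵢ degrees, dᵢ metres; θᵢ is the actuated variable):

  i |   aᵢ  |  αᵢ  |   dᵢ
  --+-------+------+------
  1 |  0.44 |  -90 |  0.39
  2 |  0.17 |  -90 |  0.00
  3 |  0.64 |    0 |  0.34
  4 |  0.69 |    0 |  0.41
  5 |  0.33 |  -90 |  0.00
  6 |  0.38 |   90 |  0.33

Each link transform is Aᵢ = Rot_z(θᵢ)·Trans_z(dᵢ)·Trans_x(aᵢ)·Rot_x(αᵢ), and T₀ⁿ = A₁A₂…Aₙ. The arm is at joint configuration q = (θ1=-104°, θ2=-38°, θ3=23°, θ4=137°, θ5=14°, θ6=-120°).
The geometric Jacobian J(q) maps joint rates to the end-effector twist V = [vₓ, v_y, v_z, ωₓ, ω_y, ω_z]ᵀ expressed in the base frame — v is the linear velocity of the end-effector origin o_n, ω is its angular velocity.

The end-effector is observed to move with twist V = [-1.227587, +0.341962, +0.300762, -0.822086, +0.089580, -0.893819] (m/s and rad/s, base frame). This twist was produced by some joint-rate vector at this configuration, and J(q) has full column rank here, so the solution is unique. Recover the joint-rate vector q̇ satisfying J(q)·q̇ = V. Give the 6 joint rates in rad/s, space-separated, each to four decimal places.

-0.8950 0.0270 0.2720 -0.5970 0.3930 -0.8510

o_n = [-0.4225, -0.9817, -0.4991]
J₁: ẑ×o_n = [0.9817, -0.4225, 0.0000], ω = ẑ
J2: z=[0.9703, -0.2419, 0.0000] o=[-0.1064, -0.4269, 0.3900] → [0.2151, 0.8627, -0.6147, 0.9703, -0.2419, 0.0000]
J3: z=[-0.1489, -0.5974, -0.7880] o=[-0.1389, -0.5569, 0.4947] → [0.2590, 0.0755, -0.1062, -0.1489, -0.5974, -0.7880]
J4: z=[-0.1489, -0.5974, -0.7880] o=[-0.5444, -1.1500, 0.5894] → [0.7829, -0.2582, 0.0478, -0.1489, -0.5974, -0.7880]
J5: z=[-0.1489, -0.5974, -0.7880] o=[-0.7109, -0.8420, -0.1328] → [0.1088, -0.2818, 0.1930, -0.1489, -0.5974, -0.7880]
J6: z=[0.9849, -0.1607, -0.0644] o=[-0.6818, -0.5828, -0.3349] → [0.0007, 0.1451, -0.3512, 0.9849, -0.1607, -0.0644]
q̇ = J⁺·V = [-0.8950, 0.0270, 0.2720, -0.5970, 0.3930, -0.8510]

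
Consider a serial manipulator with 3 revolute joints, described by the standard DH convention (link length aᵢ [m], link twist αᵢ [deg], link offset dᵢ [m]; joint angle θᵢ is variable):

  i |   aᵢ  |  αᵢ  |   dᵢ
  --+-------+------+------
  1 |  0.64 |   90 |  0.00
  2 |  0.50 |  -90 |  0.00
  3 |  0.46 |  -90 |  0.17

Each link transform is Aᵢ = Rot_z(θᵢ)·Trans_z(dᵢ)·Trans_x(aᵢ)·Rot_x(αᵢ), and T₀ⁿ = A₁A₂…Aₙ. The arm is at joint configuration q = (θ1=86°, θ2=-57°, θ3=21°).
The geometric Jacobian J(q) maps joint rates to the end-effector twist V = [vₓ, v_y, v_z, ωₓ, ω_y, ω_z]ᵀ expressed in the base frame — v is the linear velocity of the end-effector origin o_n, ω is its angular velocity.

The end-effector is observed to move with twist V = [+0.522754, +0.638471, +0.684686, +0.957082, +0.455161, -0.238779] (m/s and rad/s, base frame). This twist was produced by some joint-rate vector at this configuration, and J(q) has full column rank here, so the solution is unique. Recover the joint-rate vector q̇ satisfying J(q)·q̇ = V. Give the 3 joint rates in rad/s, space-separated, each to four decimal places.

o_n = [-0.0745, 1.2971, -0.6869]
J₁: ẑ×o_n = [-1.2971, -0.0745, 0.0000], ω = ẑ
J2: z=[0.9976, -0.0698, 0.0000] o=[0.0446, 0.6384, 0.0000] → [0.0479, 0.6852, 0.6488, 0.9976, -0.0698, 0.0000]
J3: z=[0.0585, 0.8366, 0.5446] o=[0.0636, 0.9101, -0.4193] → [-0.4347, -0.0596, 0.1383, 0.0585, 0.8366, 0.5446]
q̇ = J⁺·V = [-0.5770, 0.9230, 0.6210]

-0.5770 0.9230 0.6210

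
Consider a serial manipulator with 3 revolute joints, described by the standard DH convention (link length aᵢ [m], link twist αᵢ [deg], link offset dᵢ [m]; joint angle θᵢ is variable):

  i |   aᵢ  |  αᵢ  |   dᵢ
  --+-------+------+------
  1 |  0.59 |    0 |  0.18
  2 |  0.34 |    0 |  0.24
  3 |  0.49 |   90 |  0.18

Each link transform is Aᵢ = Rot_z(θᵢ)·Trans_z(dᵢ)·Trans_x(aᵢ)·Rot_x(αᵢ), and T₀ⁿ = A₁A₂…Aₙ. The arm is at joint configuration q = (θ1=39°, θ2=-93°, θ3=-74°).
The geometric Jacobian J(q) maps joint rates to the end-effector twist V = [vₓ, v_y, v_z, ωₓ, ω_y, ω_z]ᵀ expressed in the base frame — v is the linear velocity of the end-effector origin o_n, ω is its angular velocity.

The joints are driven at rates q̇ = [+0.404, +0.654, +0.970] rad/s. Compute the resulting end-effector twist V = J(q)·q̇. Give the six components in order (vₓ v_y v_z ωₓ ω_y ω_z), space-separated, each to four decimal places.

o_n = [0.3567, -0.2899, 0.6000]
J₁: ẑ×o_n = [0.2899, 0.3567, -0.0000], ω = ẑ
J2: z=[0.0000, 0.0000, 1.0000] o=[0.4585, 0.3713, 0.1800] → [0.6612, -0.1018, 0.0000, 0.0000, 0.0000, 1.0000]
J3: z=[0.0000, 0.0000, 1.0000] o=[0.6584, 0.0962, 0.4200] → [0.3861, -0.3017, 0.0000, 0.0000, 0.0000, 1.0000]
V = J·q̇ = [0.9241, -0.2151, 0.0000, 0.0000, 0.0000, 2.0280]

0.9241 -0.2151 0.0000 0.0000 0.0000 2.0280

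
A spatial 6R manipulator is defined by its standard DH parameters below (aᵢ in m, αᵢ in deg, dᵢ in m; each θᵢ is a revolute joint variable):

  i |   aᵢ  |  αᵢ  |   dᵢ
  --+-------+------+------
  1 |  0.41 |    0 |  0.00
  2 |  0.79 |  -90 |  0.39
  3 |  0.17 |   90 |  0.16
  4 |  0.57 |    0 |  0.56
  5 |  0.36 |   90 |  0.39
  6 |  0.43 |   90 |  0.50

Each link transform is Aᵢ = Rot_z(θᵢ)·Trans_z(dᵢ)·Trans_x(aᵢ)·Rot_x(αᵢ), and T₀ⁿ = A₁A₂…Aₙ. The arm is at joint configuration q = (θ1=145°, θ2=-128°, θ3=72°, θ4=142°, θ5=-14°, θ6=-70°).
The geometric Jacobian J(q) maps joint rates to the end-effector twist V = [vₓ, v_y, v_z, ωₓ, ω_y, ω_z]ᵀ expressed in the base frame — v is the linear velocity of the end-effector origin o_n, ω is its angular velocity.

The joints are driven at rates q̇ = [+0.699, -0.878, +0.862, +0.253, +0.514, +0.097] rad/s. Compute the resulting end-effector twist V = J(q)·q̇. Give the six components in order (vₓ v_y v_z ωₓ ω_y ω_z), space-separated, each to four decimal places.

o_n = [0.5016, 1.7652, 0.7464]
J₁: ẑ×o_n = [-1.7652, 0.5016, 0.0000], ω = ẑ
J2: z=[0.0000, 0.0000, 1.0000] o=[-0.3359, 0.2352, 0.0000] → [-1.5300, 0.8375, 0.0000, 0.0000, 0.0000, 1.0000]
J3: z=[-0.2924, 0.9563, 0.0000] o=[0.4196, 0.4661, 0.3900] → [0.3408, 0.1042, -0.4582, -0.2924, 0.9563, 0.0000]
J4: z=[0.9095, 0.2781, 0.3090] o=[0.4231, 0.6345, 0.2283] → [-0.2054, -0.4469, 1.0065, 0.9095, 0.2781, 0.3090]
J5: z=[0.9095, 0.2781, 0.3090] o=[0.6971, 1.0852, 0.8286] → [-0.2330, 0.0143, 0.6728, 0.9095, 0.2781, 0.3090]
J6: z=[0.0529, 0.6600, -0.7494] o=[0.9033, 1.4449, 1.1599] → [-0.0328, 0.3229, 0.2820, 0.0529, 0.6600, -0.7494]
V = J·q̇ = [0.2284, -0.3692, 0.2328, 0.4507, 1.1016, -0.0147]

0.2284 -0.3692 0.2328 0.4507 1.1016 -0.0147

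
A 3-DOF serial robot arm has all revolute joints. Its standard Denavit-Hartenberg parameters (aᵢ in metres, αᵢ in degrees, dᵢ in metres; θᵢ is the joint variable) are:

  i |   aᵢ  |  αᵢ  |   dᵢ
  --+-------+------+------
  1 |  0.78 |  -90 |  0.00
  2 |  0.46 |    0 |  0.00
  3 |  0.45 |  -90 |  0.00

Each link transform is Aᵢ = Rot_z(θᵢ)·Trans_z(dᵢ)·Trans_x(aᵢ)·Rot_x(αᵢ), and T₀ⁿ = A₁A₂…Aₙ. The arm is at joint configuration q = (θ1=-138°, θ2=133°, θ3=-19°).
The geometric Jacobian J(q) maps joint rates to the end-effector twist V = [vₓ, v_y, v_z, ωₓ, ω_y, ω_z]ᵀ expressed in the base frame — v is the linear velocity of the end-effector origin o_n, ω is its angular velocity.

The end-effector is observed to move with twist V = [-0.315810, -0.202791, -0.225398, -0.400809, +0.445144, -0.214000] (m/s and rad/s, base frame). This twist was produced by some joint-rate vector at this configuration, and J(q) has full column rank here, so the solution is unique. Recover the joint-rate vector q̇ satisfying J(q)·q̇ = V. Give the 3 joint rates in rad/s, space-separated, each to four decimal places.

o_n = [-0.2105, -0.1895, -0.7475]
J₁: ẑ×o_n = [0.1895, -0.2105, 0.0000], ω = ẑ
J2: z=[0.6691, -0.7431, 0.0000] o=[-0.5797, -0.5219, 0.0000] → [0.5555, 0.5002, 0.4968, 0.6691, -0.7431, 0.0000]
J3: z=[0.6691, -0.7431, 0.0000] o=[-0.3465, -0.3120, -0.3364] → [0.3055, 0.2751, 0.1830, 0.6691, -0.7431, 0.0000]
q̇ = J⁺·V = [-0.2140, -0.3690, -0.2300]

-0.2140 -0.3690 -0.2300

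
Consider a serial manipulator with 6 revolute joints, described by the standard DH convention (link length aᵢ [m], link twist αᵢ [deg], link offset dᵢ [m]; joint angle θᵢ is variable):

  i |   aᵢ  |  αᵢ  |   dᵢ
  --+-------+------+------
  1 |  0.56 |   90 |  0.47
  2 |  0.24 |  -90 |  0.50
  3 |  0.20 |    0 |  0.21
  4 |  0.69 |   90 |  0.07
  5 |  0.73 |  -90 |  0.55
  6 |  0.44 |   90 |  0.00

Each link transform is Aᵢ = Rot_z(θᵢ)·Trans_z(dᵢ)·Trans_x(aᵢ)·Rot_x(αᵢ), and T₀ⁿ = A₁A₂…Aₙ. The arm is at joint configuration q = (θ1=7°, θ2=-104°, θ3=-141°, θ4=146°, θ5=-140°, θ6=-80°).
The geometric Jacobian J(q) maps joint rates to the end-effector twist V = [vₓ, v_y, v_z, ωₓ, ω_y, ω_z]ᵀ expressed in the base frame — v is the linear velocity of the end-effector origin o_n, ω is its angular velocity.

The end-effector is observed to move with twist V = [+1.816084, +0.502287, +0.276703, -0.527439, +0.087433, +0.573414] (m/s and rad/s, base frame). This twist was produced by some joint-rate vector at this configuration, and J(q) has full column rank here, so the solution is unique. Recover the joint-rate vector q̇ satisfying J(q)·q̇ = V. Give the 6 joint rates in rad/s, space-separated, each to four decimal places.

o_n = [0.4630, -1.5543, 0.2926]
J₁: ẑ×o_n = [1.5543, 0.4630, -0.0000], ω = ẑ
J2: z=[0.1219, -0.9925, 0.0000] o=[0.5558, 0.0682, 0.4700] → [0.1761, 0.0216, -0.2899, 0.1219, -0.9925, 0.0000]
J3: z=[0.9631, 0.1182, -0.2419] o=[0.5591, -0.4351, 0.2371] → [-0.2642, -0.0302, -1.0665, 0.9631, 0.1182, -0.2419]
J4: z=[0.9631, 0.1182, -0.2419] o=[0.8140, -0.5306, 0.3371] → [-0.2529, 0.1278, -0.9444, 0.9631, 0.1182, -0.2419]
J5: z=[0.1005, -0.9913, -0.0846] o=[0.7091, -0.4829, -0.3468] → [-0.7244, -0.0434, -0.3516, 0.1005, -0.9913, -0.0846]
J6: z=[-0.8983, -0.0539, -0.4360] o=[0.4521, -1.1156, 0.2608] → [-0.1930, 0.0238, 0.3947, -0.8983, -0.0539, -0.4360]
q̇ = J⁺·V = [0.8480, 0.6440, -0.1970, 0.3120, -0.7580, 0.7130]

0.8480 0.6440 -0.1970 0.3120 -0.7580 0.7130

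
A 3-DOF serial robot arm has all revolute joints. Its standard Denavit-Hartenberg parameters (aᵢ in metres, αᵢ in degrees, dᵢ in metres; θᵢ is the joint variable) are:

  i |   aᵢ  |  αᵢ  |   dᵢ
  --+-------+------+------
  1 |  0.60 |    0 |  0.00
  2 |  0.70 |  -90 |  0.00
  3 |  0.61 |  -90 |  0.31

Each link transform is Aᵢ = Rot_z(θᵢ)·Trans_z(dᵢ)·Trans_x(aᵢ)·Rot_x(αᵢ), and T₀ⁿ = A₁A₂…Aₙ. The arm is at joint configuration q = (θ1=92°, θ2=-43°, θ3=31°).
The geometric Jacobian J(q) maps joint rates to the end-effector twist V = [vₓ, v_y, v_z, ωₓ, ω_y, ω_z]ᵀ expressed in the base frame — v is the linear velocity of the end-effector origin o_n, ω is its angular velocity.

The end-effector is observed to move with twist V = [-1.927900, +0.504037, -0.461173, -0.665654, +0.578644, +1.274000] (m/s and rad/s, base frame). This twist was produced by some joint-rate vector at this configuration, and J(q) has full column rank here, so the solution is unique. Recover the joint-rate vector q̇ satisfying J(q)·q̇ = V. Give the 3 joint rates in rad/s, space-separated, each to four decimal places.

0.5190 0.7550 0.8820

o_n = [0.5474, 1.7259, -0.3142]
J₁: ẑ×o_n = [-1.7259, 0.5474, 0.0000], ω = ẑ
J2: z=[0.0000, 0.0000, 1.0000] o=[-0.0209, 0.5996, 0.0000] → [-1.1263, 0.5683, 0.0000, 0.0000, 0.0000, 1.0000]
J3: z=[-0.7547, 0.6561, 0.0000] o=[0.4383, 1.1279, 0.0000] → [-0.2061, -0.2371, -0.5229, -0.7547, 0.6561, 0.0000]
q̇ = J⁺·V = [0.5190, 0.7550, 0.8820]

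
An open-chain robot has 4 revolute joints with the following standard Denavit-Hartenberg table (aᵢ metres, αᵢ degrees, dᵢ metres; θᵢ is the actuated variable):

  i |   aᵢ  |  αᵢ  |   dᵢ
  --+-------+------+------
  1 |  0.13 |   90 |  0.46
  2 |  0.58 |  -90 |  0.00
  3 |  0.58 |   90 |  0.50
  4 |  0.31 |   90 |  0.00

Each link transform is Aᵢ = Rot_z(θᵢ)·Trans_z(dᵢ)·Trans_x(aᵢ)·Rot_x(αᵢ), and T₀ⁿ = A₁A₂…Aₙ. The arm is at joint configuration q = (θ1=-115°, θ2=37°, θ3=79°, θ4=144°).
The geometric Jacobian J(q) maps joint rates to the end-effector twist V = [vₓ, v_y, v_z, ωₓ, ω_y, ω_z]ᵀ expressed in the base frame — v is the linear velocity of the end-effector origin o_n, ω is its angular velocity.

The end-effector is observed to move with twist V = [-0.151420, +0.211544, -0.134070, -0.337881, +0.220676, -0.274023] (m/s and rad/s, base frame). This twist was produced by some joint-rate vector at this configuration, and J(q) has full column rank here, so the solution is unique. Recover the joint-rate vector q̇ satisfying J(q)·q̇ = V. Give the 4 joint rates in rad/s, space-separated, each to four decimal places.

o_n = [0.1945, -0.3476, 1.3917]
J₁: ẑ×o_n = [0.3476, 0.1945, -0.0000], ω = ẑ
J2: z=[-0.9063, 0.4226, 0.0000] o=[-0.0549, -0.1178, 0.4600] → [0.3938, 0.8444, 0.1028, -0.9063, 0.4226, 0.0000]
J3: z=[0.2543, 0.5454, 0.7986] o=[-0.2507, -0.5376, 0.8091] → [0.1660, 0.2074, -0.1945, 0.2543, 0.5454, 0.7986]
J4: z=[-0.5042, -0.6299, 0.5908] o=[0.3551, -0.5856, 1.2750] → [-0.2142, -0.0360, -0.2212, -0.5042, -0.6299, 0.5908]
q̇ = J⁺·V = [-0.8670, 0.3390, 0.5080, 0.3170]

-0.8670 0.3390 0.5080 0.3170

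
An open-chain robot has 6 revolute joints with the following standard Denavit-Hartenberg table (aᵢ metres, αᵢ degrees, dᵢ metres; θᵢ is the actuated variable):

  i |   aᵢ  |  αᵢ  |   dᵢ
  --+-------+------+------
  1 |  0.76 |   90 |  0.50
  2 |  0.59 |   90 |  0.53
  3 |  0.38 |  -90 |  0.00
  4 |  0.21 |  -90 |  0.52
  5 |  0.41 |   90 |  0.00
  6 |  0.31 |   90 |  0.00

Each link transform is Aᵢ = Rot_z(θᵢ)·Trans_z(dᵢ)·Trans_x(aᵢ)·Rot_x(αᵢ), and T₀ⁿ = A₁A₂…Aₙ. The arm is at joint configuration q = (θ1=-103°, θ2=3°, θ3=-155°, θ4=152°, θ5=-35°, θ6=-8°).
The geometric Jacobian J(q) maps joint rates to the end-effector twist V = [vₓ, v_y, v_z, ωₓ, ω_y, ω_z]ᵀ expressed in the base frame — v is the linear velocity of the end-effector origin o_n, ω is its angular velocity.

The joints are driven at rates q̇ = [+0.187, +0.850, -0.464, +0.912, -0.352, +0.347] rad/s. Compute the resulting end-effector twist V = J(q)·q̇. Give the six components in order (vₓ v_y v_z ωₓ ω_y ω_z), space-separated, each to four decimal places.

o_n = [-0.2680, -1.9861, 0.9777]
J₁: ẑ×o_n = [1.9861, -0.2680, 0.0000], ω = ẑ
J2: z=[-0.9744, 0.2250, 0.0000] o=[-0.1710, -0.7405, 0.5000] → [0.1075, 0.4655, 1.2355, -0.9744, 0.2250, 0.0000]
J3: z=[-0.0118, -0.0510, -0.9986] o=[-0.8199, -1.1954, 0.5309] → [-0.8125, -0.5459, 0.0375, -0.0118, -0.0510, -0.9986]
J4: z=[0.7881, -0.6151, 0.0221] o=[-0.5861, -0.8964, 0.5129] → [-0.2618, -0.3594, -0.6632, 0.7881, -0.6151, 0.0221]
J5: z=[-0.2993, -0.4144, -0.8595] o=[-0.2892, -1.3571, 0.6316] → [-0.6841, 0.0854, 0.1970, -0.2993, -0.4144, -0.8595]
J6: z=[0.9541, -0.1191, -0.2748] o=[-0.2845, -1.7270, 0.8083] → [-0.0914, -0.1661, -0.2452, 0.9541, -0.1191, -0.2748]
V = J·q̇ = [0.8100, 0.1834, 0.2735, 0.3325, -0.2416, 0.8777]

0.8100 0.1834 0.2735 0.3325 -0.2416 0.8777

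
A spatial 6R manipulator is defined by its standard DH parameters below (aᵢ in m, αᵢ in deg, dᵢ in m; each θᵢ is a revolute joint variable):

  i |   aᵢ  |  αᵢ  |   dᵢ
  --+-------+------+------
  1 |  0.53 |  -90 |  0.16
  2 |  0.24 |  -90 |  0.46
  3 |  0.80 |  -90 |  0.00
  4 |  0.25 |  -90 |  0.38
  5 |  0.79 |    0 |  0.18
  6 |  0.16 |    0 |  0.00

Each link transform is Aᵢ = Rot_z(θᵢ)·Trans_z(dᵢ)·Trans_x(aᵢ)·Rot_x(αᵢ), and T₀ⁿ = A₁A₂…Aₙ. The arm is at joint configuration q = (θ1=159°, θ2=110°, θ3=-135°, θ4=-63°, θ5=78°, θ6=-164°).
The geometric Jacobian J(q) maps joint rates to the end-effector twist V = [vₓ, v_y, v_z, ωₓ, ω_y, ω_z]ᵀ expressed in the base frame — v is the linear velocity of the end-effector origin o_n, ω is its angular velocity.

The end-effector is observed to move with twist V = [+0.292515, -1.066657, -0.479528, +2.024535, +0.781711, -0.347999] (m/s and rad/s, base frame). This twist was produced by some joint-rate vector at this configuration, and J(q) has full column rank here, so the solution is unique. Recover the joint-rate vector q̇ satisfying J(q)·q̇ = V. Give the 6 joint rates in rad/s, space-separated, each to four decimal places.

-0.2470 -0.4930 0.8990 -0.2240 -0.6490 -0.6270

o_n = [-0.8685, -0.8565, 0.9575]
J₁: ẑ×o_n = [0.8565, -0.8685, 0.0000], ω = ẑ
J2: z=[-0.3584, -0.9336, 0.0000] o=[-0.4948, 0.1899, 0.1600] → [-0.7446, 0.2858, 0.0261, -0.3584, -0.9336, 0.0000]
J3: z=[0.8773, -0.3368, 0.3420] o=[-0.5830, -0.2689, -0.0655] → [-0.1436, -0.9951, -0.6116, 0.8773, -0.3368, 0.3420]
J4: z=[-0.0276, -0.7468, -0.6645] o=[-0.9664, -0.7277, 0.4660] → [-0.4526, -0.0515, 0.0767, -0.0276, -0.7468, -0.6645]
J5: z=[-0.8252, -0.3581, 0.4368] o=[-0.8358, -1.1516, 0.3651] → [-0.3410, 0.4746, -0.2552, -0.8252, -0.3581, 0.4368]
J6: z=[-0.8252, -0.3581, 0.4368] o=[-0.8704, -0.7310, 1.0568] → [0.0903, -0.0811, 0.1042, -0.8252, -0.3581, 0.4368]
q̇ = J⁺·V = [-0.2470, -0.4930, 0.8990, -0.2240, -0.6490, -0.6270]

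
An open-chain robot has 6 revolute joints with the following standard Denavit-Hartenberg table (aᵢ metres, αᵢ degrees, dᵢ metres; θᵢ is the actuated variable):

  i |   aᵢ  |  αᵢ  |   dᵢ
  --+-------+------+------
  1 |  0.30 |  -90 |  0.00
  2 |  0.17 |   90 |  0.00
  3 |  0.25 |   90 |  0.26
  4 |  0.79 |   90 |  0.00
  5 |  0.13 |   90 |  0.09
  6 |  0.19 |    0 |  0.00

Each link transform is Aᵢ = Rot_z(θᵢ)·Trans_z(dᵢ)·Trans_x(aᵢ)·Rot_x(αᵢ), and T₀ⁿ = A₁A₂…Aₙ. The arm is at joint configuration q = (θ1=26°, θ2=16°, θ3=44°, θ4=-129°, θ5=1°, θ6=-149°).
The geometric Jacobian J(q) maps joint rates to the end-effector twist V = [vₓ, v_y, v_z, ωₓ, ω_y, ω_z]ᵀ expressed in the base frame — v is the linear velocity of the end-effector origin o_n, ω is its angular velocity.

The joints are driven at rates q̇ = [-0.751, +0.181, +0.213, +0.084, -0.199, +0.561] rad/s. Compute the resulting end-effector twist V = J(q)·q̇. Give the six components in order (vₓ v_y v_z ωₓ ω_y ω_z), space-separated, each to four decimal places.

o_n = [0.2635, -0.0413, -0.3235]
J₁: ẑ×o_n = [0.0413, 0.2635, -0.0000], ω = ẑ
J2: z=[-0.4384, 0.8988, 0.0000] o=[0.2696, 0.1315, 0.0000] → [-0.2908, -0.1418, 0.0812, -0.4384, 0.8988, 0.0000]
J3: z=[0.2477, 0.1208, 0.9613] o=[0.4165, 0.2031, -0.0469] → [0.2016, -0.0785, -0.0421, 0.2477, 0.1208, 0.9613]
J4: z=[0.9155, -0.3538, -0.1915] o=[0.5602, 0.4664, 0.1535] → [0.0715, 0.4935, -0.5698, 0.9155, -0.3538, -0.1915]
J5: z=[-0.0904, -0.6447, 0.7590] o=[0.2505, -0.0689, -0.3381] → [-0.0303, 0.0112, 0.0059, -0.0904, -0.6447, 0.7590]
J6: z=[-0.9222, 0.3419, 0.1806] o=[0.1935, -0.2158, -0.3511] → [-0.0221, 0.0381, -0.1848, -0.9222, 0.3419, 0.1806]
V = J·q̇ = [-0.0411, -0.1797, -0.1470, -0.4490, 0.4788, -0.6121]

-0.0411 -0.1797 -0.1470 -0.4490 0.4788 -0.6121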